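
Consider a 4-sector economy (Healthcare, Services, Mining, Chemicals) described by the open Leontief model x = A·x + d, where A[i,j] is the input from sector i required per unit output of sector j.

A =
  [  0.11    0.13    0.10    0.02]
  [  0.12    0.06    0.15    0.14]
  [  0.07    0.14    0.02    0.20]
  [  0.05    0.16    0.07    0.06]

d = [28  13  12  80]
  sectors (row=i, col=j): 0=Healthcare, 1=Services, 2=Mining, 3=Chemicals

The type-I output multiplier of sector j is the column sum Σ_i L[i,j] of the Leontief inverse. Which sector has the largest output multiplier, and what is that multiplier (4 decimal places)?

Services (1.8088)

Form M = I − A:
  [  0.89   -0.13   -0.10   -0.02]
  [ -0.12    0.94   -0.15   -0.14]
  [ -0.07   -0.14    0.98   -0.20]
  [ -0.05   -0.16   -0.07    0.94]
Leontief inverse L = M⁻¹:
  [  1.1677    0.1997    0.1560    0.0878]
  [  0.1854    1.1588    0.2121    0.2217]
  [  0.1310    0.2257    1.0874    0.2678]
  [  0.1034    0.2247    0.1254    1.1262]
Total output x = L · d:
  x_0 = 1.1677·28 + 0.1997·13 + 0.1560·12 + 0.0878·80 = 44.1851
  x_1 = 0.1854·28 + 1.1588·13 + 0.2121·12 + 0.2217·80 = 40.5330
  x_2 = 0.1310·28 + 0.2257·13 + 1.0874·12 + 0.2678·80 = 41.0719
  x_3 = 0.1034·28 + 0.2247·13 + 0.1254·12 + 1.1262·80 = 97.4144
Output multipliers (column sums of L):
  Healthcare: 1.5875
  Services: 1.8088
  Mining: 1.5809
  Chemicals: 1.7034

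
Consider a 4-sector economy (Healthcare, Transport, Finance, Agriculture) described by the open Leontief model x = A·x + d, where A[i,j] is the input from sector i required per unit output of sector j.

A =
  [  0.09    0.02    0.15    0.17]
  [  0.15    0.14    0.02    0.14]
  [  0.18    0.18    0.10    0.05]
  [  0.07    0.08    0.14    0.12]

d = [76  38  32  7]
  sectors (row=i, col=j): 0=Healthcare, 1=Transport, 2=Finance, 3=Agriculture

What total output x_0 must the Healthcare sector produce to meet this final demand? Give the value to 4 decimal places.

103.2416

Form M = I − A:
  [  0.91   -0.02   -0.15   -0.17]
  [ -0.15    0.86   -0.02   -0.14]
  [ -0.18   -0.18    0.90   -0.05]
  [ -0.07   -0.08   -0.14    0.88]
Leontief inverse L = M⁻¹:
  [  1.1829    0.1017    0.2396    0.2583]
  [  0.2396    1.2132    0.1050    0.2453]
  [  0.2935    0.2720    1.1922    0.1677]
  [  0.1626    0.1616    0.2183    1.2059]
Total output x = L · d:
  x_0 = 1.1829·76 + 0.1017·38 + 0.2396·32 + 0.2583·7 = 103.2416
  x_1 = 0.2396·76 + 1.2132·38 + 0.1050·32 + 0.2453·7 = 69.3895
  x_2 = 0.2935·76 + 0.2720·38 + 1.1922·32 + 0.1677·7 = 71.9665
  x_3 = 0.1626·76 + 0.1616·38 + 0.2183·32 + 1.2059·7 = 33.9243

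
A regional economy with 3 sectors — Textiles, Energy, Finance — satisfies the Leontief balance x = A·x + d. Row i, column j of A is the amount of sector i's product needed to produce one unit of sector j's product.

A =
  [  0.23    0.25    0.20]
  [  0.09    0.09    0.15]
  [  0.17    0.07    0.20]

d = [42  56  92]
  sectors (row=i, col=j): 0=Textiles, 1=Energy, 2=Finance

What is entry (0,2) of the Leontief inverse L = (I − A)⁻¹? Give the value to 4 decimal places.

Form M = I − A:
  [  0.77   -0.25   -0.20]
  [ -0.09    0.91   -0.15]
  [ -0.17   -0.07    0.80]
Leontief inverse L = M⁻¹:
  [  1.4469    0.4315    0.4426]
  [  0.1966    1.1736    0.2692]
  [  0.3247    0.1944    1.3676]
Total output x = L · d:
  x_0 = 1.4469·42 + 0.4315·56 + 0.4426·92 = 125.6564
  x_1 = 0.1966·42 + 1.1736·56 + 0.2692·92 = 98.7477
  x_2 = 0.3247·42 + 0.1944·56 + 1.3676·92 = 150.3424

L[0,2] = 0.4426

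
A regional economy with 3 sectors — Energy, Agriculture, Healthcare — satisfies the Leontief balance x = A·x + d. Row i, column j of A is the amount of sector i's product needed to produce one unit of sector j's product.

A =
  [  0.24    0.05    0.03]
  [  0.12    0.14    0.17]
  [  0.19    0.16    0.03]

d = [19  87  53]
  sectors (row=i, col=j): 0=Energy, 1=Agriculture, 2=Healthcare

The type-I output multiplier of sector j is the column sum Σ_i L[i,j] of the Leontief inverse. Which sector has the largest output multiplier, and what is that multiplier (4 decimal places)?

Form M = I − A:
  [  0.76   -0.05   -0.03]
  [ -0.12    0.86   -0.17]
  [ -0.19   -0.16    0.97]
Leontief inverse L = M⁻¹:
  [  1.3441    0.0888    0.0571]
  [  0.2477    1.2183    0.2212]
  [  0.3041    0.2184    1.0786]
Total output x = L · d:
  x_0 = 1.3441·19 + 0.0888·87 + 0.0571·53 = 36.2887
  x_1 = 0.2477·19 + 1.2183·87 + 0.2212·53 = 122.4240
  x_2 = 0.3041·19 + 0.2184·87 + 1.0786·53 = 81.9409
Output multipliers (column sums of L):
  Energy: 1.8959
  Agriculture: 1.5255
  Healthcare: 1.3569

Energy (1.8959)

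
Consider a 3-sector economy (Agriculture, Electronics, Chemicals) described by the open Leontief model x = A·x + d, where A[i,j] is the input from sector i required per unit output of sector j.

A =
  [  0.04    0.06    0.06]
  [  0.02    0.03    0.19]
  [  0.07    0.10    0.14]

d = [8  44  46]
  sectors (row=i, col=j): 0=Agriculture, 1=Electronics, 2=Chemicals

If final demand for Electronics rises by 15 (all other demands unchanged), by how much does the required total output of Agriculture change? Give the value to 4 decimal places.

1.1126

Form M = I − A:
  [  0.96   -0.06   -0.06]
  [ -0.02    0.97   -0.19]
  [ -0.07   -0.10    0.86]
Leontief inverse L = M⁻¹:
  [  1.0497    0.0742    0.0896]
  [  0.0393    1.0577    0.2364]
  [  0.0900    0.1290    1.1976]
Total output x = L · d:
  x_0 = 1.0497·8 + 0.0742·44 + 0.0896·46 = 15.7843
  x_1 = 0.0393·8 + 1.0577·44 + 0.2364·46 = 57.7299
  x_2 = 0.0900·8 + 0.1290·44 + 1.1976·46 = 61.4859
Δx_0 = L[0,1] · Δd_1 = 0.0742 · 15 = 1.1126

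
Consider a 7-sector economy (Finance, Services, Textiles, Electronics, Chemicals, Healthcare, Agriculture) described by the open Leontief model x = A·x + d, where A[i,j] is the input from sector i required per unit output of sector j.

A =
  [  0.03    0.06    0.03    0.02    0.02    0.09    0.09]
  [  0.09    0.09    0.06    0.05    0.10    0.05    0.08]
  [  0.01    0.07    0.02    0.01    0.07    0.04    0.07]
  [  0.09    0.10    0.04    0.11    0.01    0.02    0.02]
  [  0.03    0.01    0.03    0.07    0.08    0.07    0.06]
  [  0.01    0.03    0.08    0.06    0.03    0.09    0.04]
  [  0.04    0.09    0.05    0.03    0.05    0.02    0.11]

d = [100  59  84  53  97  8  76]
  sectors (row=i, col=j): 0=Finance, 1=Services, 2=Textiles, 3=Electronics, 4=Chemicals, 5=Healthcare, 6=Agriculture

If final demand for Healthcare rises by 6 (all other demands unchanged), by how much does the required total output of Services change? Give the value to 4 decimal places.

0.5755

Form M = I − A:
  [  0.97   -0.06   -0.03   -0.02   -0.02   -0.09   -0.09]
  [ -0.09    0.91   -0.06   -0.05   -0.10   -0.05   -0.08]
  [ -0.01   -0.07    0.98   -0.01   -0.07   -0.04   -0.07]
  [ -0.09   -0.10   -0.04    0.89   -0.01   -0.02   -0.02]
  [ -0.03   -0.01   -0.03   -0.07    0.92   -0.07   -0.06]
  [ -0.01   -0.03   -0.08   -0.06   -0.03    0.91   -0.04]
  [ -0.04   -0.09   -0.05   -0.03   -0.05   -0.02    0.89]
Leontief inverse L = M⁻¹:
  [  1.0528    0.0962    0.0579    0.0460    0.0492    0.1196    0.1294]
  [  0.1268    1.1433    0.0970    0.0908    0.1461    0.0959    0.1394]
  [  0.0311    0.0995    1.0425    0.0337    0.0990    0.0650    0.1044]
  [  0.1250    0.1476    0.0684    1.1444    0.0415    0.0532    0.0622]
  [  0.0532    0.0437    0.0553    0.1012    1.1066    0.0995    0.0950]
  [  0.0315    0.0646    0.1053    0.0879    0.0571    1.1181    0.0734]
  [  0.0698    0.1344    0.0788    0.0594    0.0874    0.0512    1.1585]
Total output x = L · d:
  x_0 = 1.0528·100 + 0.0962·59 + 0.0579·84 + 0.0460·53 + 0.0492·97 + 0.1196·8 + 0.1294·76 = 133.8161
  x_1 = 0.1268·100 + 1.1433·59 + 0.0970·84 + 0.0908·53 + 0.1461·97 + 0.0959·8 + 0.1394·76 = 118.6232
  x_2 = 0.0311·100 + 0.0995·59 + 1.0425·84 + 0.0337·53 + 0.0990·97 + 0.0650·8 + 0.1044·76 = 116.3990
  x_3 = 0.1250·100 + 0.1476·59 + 0.0684·84 + 1.1444·53 + 0.0415·97 + 0.0532·8 + 0.0622·76 = 96.7830
  x_4 = 0.0532·100 + 0.0437·59 + 0.0553·84 + 0.1012·53 + 1.1066·97 + 0.0995·8 + 0.0950·76 = 133.2613
  x_5 = 0.0315·100 + 0.0646·59 + 0.1053·84 + 0.0879·53 + 0.0571·97 + 1.1181·8 + 0.0734·76 = 40.5249
  x_6 = 0.0698·100 + 0.1344·59 + 0.0788·84 + 0.0594·53 + 0.0874·97 + 0.0512·8 + 1.1585·76 = 121.6019
Δx_1 = L[1,5] · Δd_5 = 0.0959 · 6 = 0.5755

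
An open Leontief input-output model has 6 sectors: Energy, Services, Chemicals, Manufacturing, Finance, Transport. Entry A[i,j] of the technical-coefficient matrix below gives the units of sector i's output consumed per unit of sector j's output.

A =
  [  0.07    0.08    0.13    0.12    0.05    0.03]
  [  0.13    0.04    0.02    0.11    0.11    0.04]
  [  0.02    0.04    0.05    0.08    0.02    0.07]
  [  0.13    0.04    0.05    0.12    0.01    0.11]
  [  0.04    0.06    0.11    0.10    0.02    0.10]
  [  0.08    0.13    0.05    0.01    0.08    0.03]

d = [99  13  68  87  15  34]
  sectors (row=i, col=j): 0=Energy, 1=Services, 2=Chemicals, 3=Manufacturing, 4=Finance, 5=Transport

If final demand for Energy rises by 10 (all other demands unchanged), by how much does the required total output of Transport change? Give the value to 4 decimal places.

1.3305

Form M = I − A:
  [  0.93   -0.08   -0.13   -0.12   -0.05   -0.03]
  [ -0.13    0.96   -0.02   -0.11   -0.11   -0.04]
  [ -0.02   -0.04    0.95   -0.08   -0.02   -0.07]
  [ -0.13   -0.04   -0.05    0.88   -0.01   -0.11]
  [ -0.04   -0.06   -0.11   -0.10    0.98   -0.10]
  [ -0.08   -0.13   -0.05   -0.01   -0.08    0.97]
Leontief inverse L = M⁻¹:
  [  1.1356    0.1273    0.1828    0.1980    0.0849    0.0848]
  [  0.1946    1.0906    0.0810    0.1876    0.1435    0.0929]
  [  0.0606    0.0714    1.0791    0.1213    0.0426    0.1008]
  [  0.1978    0.0949    0.1057    1.1920    0.0479    0.1578]
  [  0.0988    0.1070    0.1540    0.1623    1.0542    0.1457]
  [  0.1331    0.1701    0.0953    0.0734    0.1159    1.0692]
Total output x = L · d:
  x_0 = 1.1356·99 + 0.1273·13 + 0.1828·68 + 0.1980·87 + 0.0849·15 + 0.0848·34 = 147.8913
  x_1 = 0.1946·99 + 1.0906·13 + 0.0810·68 + 0.1876·87 + 0.1435·15 + 0.0929·34 = 60.5776
  x_2 = 0.0606·99 + 0.0714·13 + 1.0791·68 + 0.1213·87 + 0.0426·15 + 0.1008·34 = 94.9255
  x_3 = 0.1978·99 + 0.0949·13 + 0.1057·68 + 1.1920·87 + 0.0479·15 + 0.1578·34 = 137.7937
  x_4 = 0.0988·99 + 0.1070·13 + 0.1540·68 + 0.1623·87 + 1.0542·15 + 0.1457·34 = 56.5366
  x_5 = 0.1331·99 + 0.1701·13 + 0.0953·68 + 0.0734·87 + 0.1159·15 + 1.0692·34 = 66.3438
Δx_5 = L[5,0] · Δd_0 = 0.1331 · 10 = 1.3305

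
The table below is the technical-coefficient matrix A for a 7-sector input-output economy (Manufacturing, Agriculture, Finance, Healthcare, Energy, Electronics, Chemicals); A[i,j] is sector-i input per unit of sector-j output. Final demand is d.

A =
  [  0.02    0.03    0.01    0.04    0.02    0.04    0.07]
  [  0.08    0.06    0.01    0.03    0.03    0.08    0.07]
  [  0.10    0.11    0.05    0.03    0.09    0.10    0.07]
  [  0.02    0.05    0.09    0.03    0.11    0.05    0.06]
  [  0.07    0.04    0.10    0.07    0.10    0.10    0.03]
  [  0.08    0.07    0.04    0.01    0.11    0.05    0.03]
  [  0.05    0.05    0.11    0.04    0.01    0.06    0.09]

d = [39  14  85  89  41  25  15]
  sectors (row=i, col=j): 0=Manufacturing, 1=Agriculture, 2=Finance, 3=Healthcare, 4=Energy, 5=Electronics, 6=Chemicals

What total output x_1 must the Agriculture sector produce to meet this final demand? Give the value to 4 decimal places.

Form M = I − A:
  [  0.98   -0.03   -0.01   -0.04   -0.02   -0.04   -0.07]
  [ -0.08    0.94   -0.01   -0.03   -0.03   -0.08   -0.07]
  [ -0.10   -0.11    0.95   -0.03   -0.09   -0.10   -0.07]
  [ -0.02   -0.05   -0.09    0.97   -0.11   -0.05   -0.06]
  [ -0.07   -0.04   -0.10   -0.07    0.90   -0.10   -0.03]
  [ -0.08   -0.07   -0.04   -0.01   -0.11    0.95   -0.03]
  [ -0.05   -0.05   -0.11   -0.04   -0.01   -0.06    0.91]
Leontief inverse L = M⁻¹:
  [  1.0426    0.0519    0.0348    0.0534    0.0439    0.0653    0.0940]
  [  0.1139    1.0920    0.0414    0.0500    0.0647    0.1172    0.1052]
  [  0.1567    0.1619    1.0986    0.0629    0.1477    0.1625    0.1234]
  [  0.0682    0.0942    0.1350    1.0577    0.1613    0.1041    0.1014]
  [  0.1255    0.0929    0.1505    0.1017    1.1651    0.1619    0.0788]
  [  0.1210    0.1064    0.0758    0.0357    0.1530    1.0969    0.0669]
  [  0.0948    0.0946    0.1496    0.0632    0.0538    0.1083    1.1345]
Total output x = L · d:
  x_0 = 1.0426·39 + 0.0519·14 + 0.0348·85 + 0.0534·89 + 0.0439·41 + 0.0653·25 + 0.0940·15 = 53.9438
  x_1 = 0.1139·39 + 1.0920·14 + 0.0414·85 + 0.0500·89 + 0.0647·41 + 0.1172·25 + 0.1052·15 = 34.8545
  x_2 = 0.1567·39 + 0.1619·14 + 1.0986·85 + 0.0629·89 + 0.1477·41 + 0.1625·25 + 0.1234·15 = 119.3221
  x_3 = 0.0682·39 + 0.0942·14 + 0.1350·85 + 1.0577·89 + 0.1613·41 + 0.1041·25 + 0.1014·15 = 120.3295
  x_4 = 0.1255·39 + 0.0929·14 + 0.1505·85 + 0.1017·89 + 1.1651·41 + 0.1619·25 + 0.0788·15 = 81.0418
  x_5 = 0.1210·39 + 0.1064·14 + 0.0758·85 + 0.0357·89 + 0.1530·41 + 1.0969·25 + 0.0669·15 = 50.5316
  x_6 = 0.0948·39 + 0.0946·14 + 0.1496·85 + 0.0632·89 + 0.0538·41 + 0.1083·25 + 1.1345·15 = 45.2976

34.8545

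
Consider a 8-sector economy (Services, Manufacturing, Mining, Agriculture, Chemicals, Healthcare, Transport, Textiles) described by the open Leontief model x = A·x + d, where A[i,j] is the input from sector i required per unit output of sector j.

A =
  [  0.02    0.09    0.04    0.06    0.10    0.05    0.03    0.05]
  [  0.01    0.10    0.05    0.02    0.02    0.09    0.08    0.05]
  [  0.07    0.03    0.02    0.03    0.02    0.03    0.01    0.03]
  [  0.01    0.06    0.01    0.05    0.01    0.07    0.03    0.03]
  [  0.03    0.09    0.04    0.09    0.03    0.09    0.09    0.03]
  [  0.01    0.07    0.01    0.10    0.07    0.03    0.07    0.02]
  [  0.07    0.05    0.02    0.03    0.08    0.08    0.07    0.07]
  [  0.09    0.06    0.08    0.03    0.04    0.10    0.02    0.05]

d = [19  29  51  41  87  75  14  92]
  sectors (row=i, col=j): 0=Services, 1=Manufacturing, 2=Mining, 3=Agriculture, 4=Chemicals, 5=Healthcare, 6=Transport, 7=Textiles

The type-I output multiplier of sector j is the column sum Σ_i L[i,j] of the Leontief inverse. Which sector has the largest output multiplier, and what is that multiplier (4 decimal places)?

Manufacturing (1.9272)

Form M = I − A:
  [  0.98   -0.09   -0.04   -0.06   -0.10   -0.05   -0.03   -0.05]
  [ -0.01    0.90   -0.05   -0.02   -0.02   -0.09   -0.08   -0.05]
  [ -0.07   -0.03    0.98   -0.03   -0.02   -0.03   -0.01   -0.03]
  [ -0.01   -0.06   -0.01    0.95   -0.01   -0.07   -0.03   -0.03]
  [ -0.03   -0.09   -0.04   -0.09    0.97   -0.09   -0.09   -0.03]
  [ -0.01   -0.07   -0.01   -0.10   -0.07    0.97   -0.07   -0.02]
  [ -0.07   -0.05   -0.02   -0.03   -0.08   -0.08    0.93   -0.07]
  [ -0.09   -0.06   -0.08   -0.03   -0.04   -0.10   -0.02    0.95]
Leontief inverse L = M⁻¹:
  [  1.0450    0.1435    0.0653    0.0989    0.1296    0.1025    0.0719    0.0793]
  [  0.0364    1.1488    0.0732    0.0546    0.0526    0.1376    0.1197    0.0798]
  [  0.0832    0.0593    1.0340    0.0513    0.0401    0.0564    0.0297    0.0464]
  [  0.0238    0.0917    0.0239    1.0734    0.0296    0.1002    0.0550    0.0478]
  [  0.0570    0.1462    0.0641    0.1312    1.0667    0.1446    0.1348    0.0635]
  [  0.0304    0.1152    0.0293    0.1325    0.0959    1.0761    0.1067    0.0463]
  [  0.0995    0.1079    0.0478    0.0742    0.1202    0.1357    1.1147    0.1036]
  [  0.1167    0.1146    0.1054    0.0721    0.0774    0.1485    0.0590    1.0803]
Total output x = L · d:
  x_0 = 1.0450·19 + 0.1435·29 + 0.0653·51 + 0.0989·41 + 0.1296·87 + 0.1025·75 + 0.0719·14 + 0.0793·92 = 58.6650
  x_1 = 0.0364·19 + 1.1488·29 + 0.0732·51 + 0.0546·41 + 0.0526·87 + 0.1376·75 + 0.1197·14 + 0.0798·92 = 63.8904
  x_2 = 0.0832·19 + 0.0593·29 + 1.0340·51 + 0.0513·41 + 0.0401·87 + 0.0564·75 + 0.0297·14 + 0.0464·92 = 70.5403
  x_3 = 0.0238·19 + 0.0917·29 + 0.0239·51 + 1.0734·41 + 0.0296·87 + 0.1002·75 + 0.0550·14 + 0.0478·92 = 63.6017
  x_4 = 0.0570·19 + 0.1462·29 + 0.0641·51 + 0.1312·41 + 1.0667·87 + 0.1446·75 + 0.1348·14 + 0.0635·92 = 125.3484
  x_5 = 0.0304·19 + 0.1152·29 + 0.0293·51 + 0.1325·41 + 0.0959·87 + 1.0761·75 + 0.1067·14 + 0.0463·92 = 105.6471
  x_6 = 0.0995·19 + 0.1079·29 + 0.0478·51 + 0.0742·41 + 0.1202·87 + 0.1357·75 + 1.1147·14 + 0.1036·92 = 56.2766
  x_7 = 0.1167·19 + 0.1146·29 + 0.1054·51 + 0.0721·41 + 0.0774·87 + 0.1485·75 + 0.0590·14 + 1.0803·92 = 131.9671
Output multipliers (column sums of L):
  Services: 1.4920
  Manufacturing: 1.9272
  Mining: 1.4429
  Agriculture: 1.6882
  Chemicals: 1.6122
  Healthcare: 1.9017
  Transport: 1.6916
  Textiles: 1.5471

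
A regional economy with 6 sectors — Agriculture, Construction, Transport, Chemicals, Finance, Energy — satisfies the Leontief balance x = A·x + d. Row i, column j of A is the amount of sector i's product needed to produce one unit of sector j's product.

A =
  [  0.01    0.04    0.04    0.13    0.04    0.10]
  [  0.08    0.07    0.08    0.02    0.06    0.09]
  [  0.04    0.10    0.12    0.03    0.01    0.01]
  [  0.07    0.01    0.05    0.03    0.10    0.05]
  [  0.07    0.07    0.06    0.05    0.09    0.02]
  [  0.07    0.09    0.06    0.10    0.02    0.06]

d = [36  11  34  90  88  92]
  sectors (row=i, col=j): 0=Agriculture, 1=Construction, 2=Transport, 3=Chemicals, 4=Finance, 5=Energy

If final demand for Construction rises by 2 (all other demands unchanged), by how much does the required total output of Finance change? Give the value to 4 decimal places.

Form M = I − A:
  [  0.99   -0.04   -0.04   -0.13   -0.04   -0.10]
  [ -0.08    0.93   -0.08   -0.02   -0.06   -0.09]
  [ -0.04   -0.10    0.88   -0.03   -0.01   -0.01]
  [ -0.07   -0.01   -0.05    0.97   -0.10   -0.05]
  [ -0.07   -0.07   -0.06   -0.05    0.91   -0.02]
  [ -0.07   -0.09   -0.06   -0.10   -0.02    0.94]
Leontief inverse L = M⁻¹:
  [  1.0447    0.0729    0.0770    0.1609    0.0721    0.1290]
  [  0.1143    1.1130    0.1244    0.0596    0.0891    0.1251]
  [  0.0661    0.1338    1.1591    0.0527    0.0310    0.0356]
  [  0.0958    0.0410    0.0820    1.0613    0.1261    0.0741]
  [  0.1011    0.1051    0.0987    0.0817    1.1214    0.0501]
  [  0.1053    0.1271    0.1024    0.1357    0.0532    1.0966]
Total output x = L · d:
  x_0 = 1.0447·36 + 0.0729·11 + 0.0770·34 + 0.1609·90 + 0.0721·88 + 0.1290·92 = 73.7231
  x_1 = 0.1143·36 + 1.1130·11 + 0.1244·34 + 0.0596·90 + 0.0891·88 + 0.1251·92 = 45.3016
  x_2 = 0.0661·36 + 0.1338·11 + 1.1591·34 + 0.0527·90 + 0.0310·88 + 0.0356·92 = 54.0173
  x_3 = 0.0958·36 + 0.0410·11 + 0.0820·34 + 1.0613·90 + 0.1261·88 + 0.0741·92 = 120.1208
  x_4 = 0.1011·36 + 0.1051·11 + 0.0987·34 + 0.0817·90 + 1.1214·88 + 0.0501·92 = 118.7999
  x_5 = 0.1053·36 + 0.1271·11 + 0.1024·34 + 0.1357·90 + 0.0532·88 + 1.0966·92 = 126.4541
Δx_4 = L[4,1] · Δd_1 = 0.1051 · 2 = 0.2102

0.2102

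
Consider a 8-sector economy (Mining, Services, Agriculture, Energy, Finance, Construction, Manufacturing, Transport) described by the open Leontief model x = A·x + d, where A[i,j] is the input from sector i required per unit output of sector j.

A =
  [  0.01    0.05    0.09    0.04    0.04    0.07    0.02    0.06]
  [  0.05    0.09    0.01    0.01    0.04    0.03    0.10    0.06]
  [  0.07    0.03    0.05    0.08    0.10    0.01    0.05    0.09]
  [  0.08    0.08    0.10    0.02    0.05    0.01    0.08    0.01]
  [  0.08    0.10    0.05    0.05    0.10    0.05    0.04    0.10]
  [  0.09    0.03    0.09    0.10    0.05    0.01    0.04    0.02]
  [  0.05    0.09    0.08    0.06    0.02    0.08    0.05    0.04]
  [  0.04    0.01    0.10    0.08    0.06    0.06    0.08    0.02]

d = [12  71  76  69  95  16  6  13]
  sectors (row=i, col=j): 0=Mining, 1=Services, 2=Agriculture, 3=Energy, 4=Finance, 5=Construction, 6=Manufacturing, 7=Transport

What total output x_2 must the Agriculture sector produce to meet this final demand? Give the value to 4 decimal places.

118.6207

Form M = I − A:
  [  0.99   -0.05   -0.09   -0.04   -0.04   -0.07   -0.02   -0.06]
  [ -0.05    0.91   -0.01   -0.01   -0.04   -0.03   -0.10   -0.06]
  [ -0.07   -0.03    0.95   -0.08   -0.10   -0.01   -0.05   -0.09]
  [ -0.08   -0.08   -0.10    0.98   -0.05   -0.01   -0.08   -0.01]
  [ -0.08   -0.10   -0.05   -0.05    0.90   -0.05   -0.04   -0.10]
  [ -0.09   -0.03   -0.09   -0.10   -0.05    0.99   -0.04   -0.02]
  [ -0.05   -0.09   -0.08   -0.06   -0.02   -0.08    0.95   -0.04]
  [ -0.04   -0.01   -0.10   -0.08   -0.06   -0.06   -0.08    0.98]
Leontief inverse L = M⁻¹:
  [  1.0532    0.0889    0.1378    0.0807    0.0836    0.0944    0.0612    0.0964]
  [  0.0881    1.1353    0.0572    0.0467    0.0763    0.0628    0.1422    0.0955]
  [  0.1207    0.0845    1.1138    0.1268    0.1539    0.0478    0.1008    0.1369]
  [  0.1230    0.1297    0.1501    1.0604    0.0957    0.0431    0.1240    0.0558]
  [  0.1390    0.1633    0.1208    0.1048    1.1616    0.0933    0.1012    0.1552]
  [  0.1347    0.0784    0.1456    0.1395    0.0972    1.0403    0.0836    0.0624]
  [  0.0998    0.1401    0.1375    0.1056    0.0679    0.1111    1.1001    0.0825]
  [  0.0911    0.0607    0.1596    0.1269    0.1103    0.0914    0.1255    1.0639]
Total output x = L · d:
  x_0 = 1.0532·12 + 0.0889·71 + 0.1378·76 + 0.0807·69 + 0.0836·95 + 0.0944·16 + 0.0612·6 + 0.0964·13 = 46.0607
  x_1 = 0.0881·12 + 1.1353·71 + 0.0572·76 + 0.0467·69 + 0.0763·95 + 0.0628·16 + 0.1422·6 + 0.0955·13 = 99.5816
  x_2 = 0.1207·12 + 0.0845·71 + 1.1138·76 + 0.1268·69 + 0.1539·95 + 0.0478·16 + 0.1008·6 + 0.1369·13 = 118.6207
  x_3 = 0.1230·12 + 0.1297·71 + 0.1501·76 + 1.0604·69 + 0.0957·95 + 0.0431·16 + 0.1240·6 + 0.0558·13 = 106.5123
  x_4 = 0.1390·12 + 0.1633·71 + 0.1208·76 + 0.1048·69 + 1.1616·95 + 0.0933·16 + 0.1012·6 + 0.1552·13 = 144.1396
  x_5 = 0.1347·12 + 0.0784·71 + 0.1456·76 + 0.1395·69 + 0.0972·95 + 1.0403·16 + 0.0836·6 + 0.0624·13 = 55.0653
  x_6 = 0.0998·12 + 0.1401·71 + 0.1375·76 + 0.1056·69 + 0.0679·95 + 0.1111·16 + 1.1001·6 + 0.0825·13 = 44.7856
  x_7 = 0.0911·12 + 0.0607·71 + 0.1596·76 + 0.1269·69 + 0.1103·95 + 0.0914·16 + 0.1255·6 + 1.0639·13 = 52.8127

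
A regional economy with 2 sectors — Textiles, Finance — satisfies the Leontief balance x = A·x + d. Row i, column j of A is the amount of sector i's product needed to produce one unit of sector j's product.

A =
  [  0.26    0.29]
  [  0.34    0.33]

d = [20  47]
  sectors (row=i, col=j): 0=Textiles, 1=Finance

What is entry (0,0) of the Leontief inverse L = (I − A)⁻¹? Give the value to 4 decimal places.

Form M = I − A:
  [  0.74   -0.29]
  [ -0.34    0.67]
Leontief inverse L = M⁻¹:
  [  1.6868    0.7301]
  [  0.8560    1.8630]
Total output x = L · d:
  x_0 = 1.6868·20 + 0.7301·47 = 68.0514
  x_1 = 0.8560·20 + 1.8630·47 = 104.6828

L[0,0] = 1.6868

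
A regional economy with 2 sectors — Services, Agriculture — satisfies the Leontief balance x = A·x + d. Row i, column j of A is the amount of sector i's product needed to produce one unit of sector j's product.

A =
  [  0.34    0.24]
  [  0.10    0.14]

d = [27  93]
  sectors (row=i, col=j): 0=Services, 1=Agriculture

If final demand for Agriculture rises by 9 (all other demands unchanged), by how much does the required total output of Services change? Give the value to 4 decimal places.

Form M = I − A:
  [  0.66   -0.24]
  [ -0.10    0.86]
Leontief inverse L = M⁻¹:
  [  1.5820    0.4415]
  [  0.1840    1.2141]
Total output x = L · d:
  x_0 = 1.5820·27 + 0.4415·93 = 83.7748
  x_1 = 0.1840·27 + 1.2141·93 = 117.8808
Δx_0 = L[0,1] · Δd_1 = 0.4415 · 9 = 3.9735

3.9735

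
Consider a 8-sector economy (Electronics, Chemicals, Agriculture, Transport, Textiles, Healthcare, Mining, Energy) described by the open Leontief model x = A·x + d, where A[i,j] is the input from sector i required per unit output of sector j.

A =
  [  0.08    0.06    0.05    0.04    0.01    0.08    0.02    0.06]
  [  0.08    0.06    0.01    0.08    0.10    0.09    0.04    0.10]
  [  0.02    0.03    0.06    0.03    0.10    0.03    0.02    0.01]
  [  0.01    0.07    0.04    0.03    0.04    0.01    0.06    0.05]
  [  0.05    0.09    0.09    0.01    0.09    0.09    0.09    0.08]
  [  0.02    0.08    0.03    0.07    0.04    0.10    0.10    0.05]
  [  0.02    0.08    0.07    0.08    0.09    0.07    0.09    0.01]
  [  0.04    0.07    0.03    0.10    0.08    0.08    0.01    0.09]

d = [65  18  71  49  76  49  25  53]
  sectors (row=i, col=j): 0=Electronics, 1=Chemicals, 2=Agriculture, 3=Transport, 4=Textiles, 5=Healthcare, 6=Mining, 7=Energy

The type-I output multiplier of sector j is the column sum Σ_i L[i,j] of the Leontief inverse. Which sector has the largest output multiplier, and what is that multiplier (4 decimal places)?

Form M = I − A:
  [  0.92   -0.06   -0.05   -0.04   -0.01   -0.08   -0.02   -0.06]
  [ -0.08    0.94   -0.01   -0.08   -0.10   -0.09   -0.04   -0.10]
  [ -0.02   -0.03    0.94   -0.03   -0.10   -0.03   -0.02   -0.01]
  [ -0.01   -0.07   -0.04    0.97   -0.04   -0.01   -0.06   -0.05]
  [ -0.05   -0.09   -0.09   -0.01    0.91   -0.09   -0.09   -0.08]
  [ -0.02   -0.08   -0.03   -0.07   -0.04    0.90   -0.10   -0.05]
  [ -0.02   -0.08   -0.07   -0.08   -0.09   -0.07    0.91   -0.01]
  [ -0.04   -0.07   -0.03   -0.10   -0.08   -0.08   -0.01    0.91]
Leontief inverse L = M⁻¹:
  [  1.1109    0.1091    0.0811    0.0829    0.0574    0.1327    0.0579    0.1037]
  [  0.1239    1.1356    0.0591    0.1399    0.1707    0.1678    0.1003    0.1666]
  [  0.0426    0.0691    1.0905    0.0565    0.1425    0.0699    0.0539    0.0424]
  [  0.0341    0.1104    0.0677    1.0645    0.0856    0.0514    0.0923    0.0850]
  [  0.0956    0.1672    0.1440    0.0744    1.1730    0.1730    0.1541    0.1447]
  [  0.0546    0.1455    0.0721    0.1252    0.1058    1.1662    0.1572    0.1024]
  [  0.0561    0.1465    0.1174    0.1307    0.1605    0.1360    1.1493    0.0625]
  [  0.0773    0.1357    0.0718    0.1522    0.1439    0.1459    0.0622    1.1494]
Total output x = L · d:
  x_0 = 1.1109·65 + 0.1091·18 + 0.0811·71 + 0.0829·49 + 0.0574·76 + 0.1327·49 + 0.0579·25 + 0.1037·53 = 101.8063
  x_1 = 0.1239·65 + 1.1356·18 + 0.0591·71 + 0.1399·49 + 0.1707·76 + 0.1678·49 + 0.1003·25 + 0.1666·53 = 72.0869
  x_2 = 0.0426·65 + 0.0691·18 + 1.0905·71 + 0.0565·49 + 0.1425·76 + 0.0699·49 + 0.0539·25 + 0.0424·53 = 102.0590
  x_3 = 0.0341·65 + 0.1104·18 + 0.0677·71 + 1.0645·49 + 0.0856·76 + 0.0514·49 + 0.0923·25 + 0.0850·53 = 77.0107
  x_4 = 0.0956·65 + 0.1672·18 + 0.1440·71 + 0.0744·49 + 1.1730·76 + 0.1730·49 + 0.1541·25 + 0.1447·53 = 132.2315
  x_5 = 0.0546·65 + 0.1455·18 + 0.0721·71 + 0.1252·49 + 0.1058·76 + 1.1662·49 + 0.1572·25 + 0.1024·53 = 91.9632
  x_6 = 0.0561·65 + 0.1465·18 + 0.1174·71 + 0.1307·49 + 0.1605·76 + 0.1360·49 + 1.1493·25 + 0.0625·53 = 71.9255
  x_7 = 0.0773·65 + 0.1357·18 + 0.0718·71 + 0.1522·49 + 0.1439·76 + 0.1459·49 + 0.0622·25 + 1.1494·53 = 100.5890
Output multipliers (column sums of L):
  Electronics: 1.5951
  Chemicals: 2.0189
  Agriculture: 1.7037
  Transport: 1.8265
  Textiles: 2.0395
  Healthcare: 2.0430
  Mining: 1.8272
  Energy: 1.8566

Healthcare (2.0430)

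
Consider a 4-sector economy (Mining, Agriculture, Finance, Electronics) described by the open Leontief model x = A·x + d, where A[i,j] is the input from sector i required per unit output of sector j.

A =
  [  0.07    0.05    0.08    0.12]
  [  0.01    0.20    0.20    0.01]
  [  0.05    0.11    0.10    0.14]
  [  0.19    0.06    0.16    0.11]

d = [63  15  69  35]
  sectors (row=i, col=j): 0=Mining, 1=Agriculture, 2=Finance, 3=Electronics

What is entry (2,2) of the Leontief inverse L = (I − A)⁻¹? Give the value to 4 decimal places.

Form M = I − A:
  [  0.93   -0.05   -0.08   -0.12]
  [ -0.01    0.80   -0.20   -0.01]
  [ -0.05   -0.11    0.90   -0.14]
  [ -0.19   -0.06   -0.16    0.89]
Leontief inverse L = M⁻¹:
  [  1.1208    0.1045    0.1542    0.1765]
  [  0.0444    1.2999    0.3050    0.0686]
  [  0.1084    0.1870    1.1988    0.2053]
  [  0.2617    0.1436    0.2690    1.2028]
Total output x = L · d:
  x_0 = 1.1208·63 + 0.1045·15 + 0.1542·69 + 0.1765·35 = 88.9959
  x_1 = 0.0444·63 + 1.2999·15 + 0.3050·69 + 0.0686·35 = 45.7380
  x_2 = 0.1084·63 + 0.1870·15 + 1.1988·69 + 0.2053·35 = 99.5371
  x_3 = 0.2617·63 + 0.1436·15 + 0.2690·69 + 1.2028·35 = 79.3027

L[2,2] = 1.1988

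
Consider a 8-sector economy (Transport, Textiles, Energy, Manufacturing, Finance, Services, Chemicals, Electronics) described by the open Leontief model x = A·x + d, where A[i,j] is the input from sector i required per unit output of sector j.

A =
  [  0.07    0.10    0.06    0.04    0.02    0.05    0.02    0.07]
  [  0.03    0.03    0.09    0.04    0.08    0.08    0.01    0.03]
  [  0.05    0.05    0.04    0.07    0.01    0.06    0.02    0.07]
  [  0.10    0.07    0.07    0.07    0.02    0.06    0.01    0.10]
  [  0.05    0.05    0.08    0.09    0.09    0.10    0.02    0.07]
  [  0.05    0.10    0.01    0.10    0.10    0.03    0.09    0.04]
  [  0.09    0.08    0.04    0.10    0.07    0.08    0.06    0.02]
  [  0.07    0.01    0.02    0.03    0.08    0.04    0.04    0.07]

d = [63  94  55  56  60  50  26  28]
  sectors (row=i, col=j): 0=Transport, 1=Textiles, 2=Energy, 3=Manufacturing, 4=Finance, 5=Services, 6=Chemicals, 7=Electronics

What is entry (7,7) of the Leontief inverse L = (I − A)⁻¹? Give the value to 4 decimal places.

L[7,7] = 1.1114

Form M = I − A:
  [  0.93   -0.10   -0.06   -0.04   -0.02   -0.05   -0.02   -0.07]
  [ -0.03    0.97   -0.09   -0.04   -0.08   -0.08   -0.01   -0.03]
  [ -0.05   -0.05    0.96   -0.07   -0.01   -0.06   -0.02   -0.07]
  [ -0.10   -0.07   -0.07    0.93   -0.02   -0.06   -0.01   -0.10]
  [ -0.05   -0.05   -0.08   -0.09    0.91   -0.10   -0.02   -0.07]
  [ -0.05   -0.10   -0.01   -0.10   -0.10    0.97   -0.09   -0.04]
  [ -0.09   -0.08   -0.04   -0.10   -0.07   -0.08    0.94   -0.02]
  [ -0.07   -0.01   -0.02   -0.03   -0.08   -0.04   -0.04    0.93]
Leontief inverse L = M⁻¹:
  [  1.1162    0.1445    0.1002    0.0868    0.0643    0.0960    0.0438    0.1155]
  [  0.0733    1.0742    0.1263    0.0902    0.1223    0.1243    0.0343    0.0747]
  [  0.0930    0.0903    1.0732    0.1121    0.0481    0.0986    0.0422    0.1115]
  [  0.1561    0.1229    0.1150    1.1237    0.0691    0.1115    0.0378    0.1560]
  [  0.1135    0.1116    0.1316    0.1583    1.1498    0.1615    0.0537    0.1337]
  [  0.1128    0.1589    0.0657    0.1657    0.1589    1.0944    0.1196    0.0980]
  [  0.1541    0.1451    0.0948    0.1678    0.1277    0.1427    1.0923    0.0807]
  [  0.1131    0.0510    0.0539    0.0741    0.1206    0.0814    0.0625    1.1114]
Total output x = L · d:
  x_0 = 1.1162·63 + 0.1445·94 + 0.1002·55 + 0.0868·56 + 0.0643·60 + 0.0960·50 + 0.0438·26 + 0.1155·28 = 107.3088
  x_1 = 0.0733·63 + 1.0742·94 + 0.1263·55 + 0.0902·56 + 0.1223·60 + 0.1243·50 + 0.0343·26 + 0.0747·28 = 134.1282
  x_2 = 0.0930·63 + 0.0903·94 + 1.0732·55 + 0.1121·56 + 0.0481·60 + 0.0986·50 + 0.0422·26 + 0.1115·28 = 91.6845
  x_3 = 0.1561·63 + 0.1229·94 + 0.1150·55 + 1.1237·56 + 0.0691·60 + 0.1115·50 + 0.0378·26 + 0.1560·28 = 105.7010
  x_4 = 0.1135·63 + 0.1116·94 + 0.1316·55 + 0.1583·56 + 1.1498·60 + 0.1615·50 + 0.0537·26 + 0.1337·28 = 115.9430
  x_5 = 0.1128·63 + 0.1589·94 + 0.0657·55 + 0.1657·56 + 0.1589·60 + 1.0944·50 + 0.1196·26 + 0.0980·28 = 105.0413
  x_6 = 0.1541·63 + 0.1451·94 + 0.0948·55 + 0.1678·56 + 0.1277·60 + 0.1427·50 + 1.0923·26 + 0.0807·28 = 83.4113
  x_7 = 0.1131·63 + 0.0510·94 + 0.0539·55 + 0.0741·56 + 0.1206·60 + 0.0814·50 + 0.0625·26 + 1.1114·28 = 63.0873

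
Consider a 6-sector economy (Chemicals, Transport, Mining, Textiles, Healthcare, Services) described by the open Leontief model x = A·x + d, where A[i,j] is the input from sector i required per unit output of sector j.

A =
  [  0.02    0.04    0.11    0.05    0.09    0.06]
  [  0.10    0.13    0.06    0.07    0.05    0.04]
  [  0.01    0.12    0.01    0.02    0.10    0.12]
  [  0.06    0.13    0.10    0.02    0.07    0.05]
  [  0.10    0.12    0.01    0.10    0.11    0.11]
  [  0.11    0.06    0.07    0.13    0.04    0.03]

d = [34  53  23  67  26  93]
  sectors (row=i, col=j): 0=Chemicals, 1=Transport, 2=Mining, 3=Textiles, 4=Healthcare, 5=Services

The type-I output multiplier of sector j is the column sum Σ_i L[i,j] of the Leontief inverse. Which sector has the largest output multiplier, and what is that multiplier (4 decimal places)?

Form M = I − A:
  [  0.98   -0.04   -0.11   -0.05   -0.09   -0.06]
  [ -0.10    0.87   -0.06   -0.07   -0.05   -0.04]
  [ -0.01   -0.12    0.99   -0.02   -0.10   -0.12]
  [ -0.06   -0.13   -0.10    0.98   -0.07   -0.05]
  [ -0.10   -0.12   -0.01   -0.10    0.89   -0.11]
  [ -0.11   -0.06   -0.07   -0.13   -0.04    0.97]
Leontief inverse L = M⁻¹:
  [  1.0657    0.1101    0.1438    0.0942    0.1424    0.1092]
  [  0.1535    1.2110    0.1101    0.1199    0.1095    0.0917]
  [  0.0683    0.1910    1.0499    0.0753    0.1488    0.1627]
  [  0.1130    0.2095    0.1420    1.0707    0.1280    0.1029]
  [  0.1734    0.2184    0.0737    0.1694    1.1827    0.1717]
  [  0.1576    0.1383    0.1209    0.1740    0.0996    1.0816]
Total output x = L · d:
  x_0 = 1.0657·34 + 0.1101·53 + 0.1438·23 + 0.0942·67 + 0.1424·26 + 0.1092·93 = 65.5470
  x_1 = 0.1535·34 + 1.2110·53 + 0.1101·23 + 0.1199·67 + 0.1095·26 + 0.0917·93 = 91.3409
  x_2 = 0.0683·34 + 0.1910·53 + 1.0499·23 + 0.0753·67 + 0.1488·26 + 0.1627·93 = 60.6400
  x_3 = 0.1130·34 + 0.2095·53 + 0.1420·23 + 1.0707·67 + 0.1280·26 + 0.1029·93 = 102.8499
  x_4 = 0.1734·34 + 0.2184·53 + 0.0737·23 + 0.1694·67 + 1.1827·26 + 0.1717·93 = 77.2365
  x_5 = 0.1576·34 + 0.1383·53 + 0.1209·23 + 0.1740·67 + 0.0996·26 + 1.0816·93 = 130.3045
Output multipliers (column sums of L):
  Chemicals: 1.7314
  Transport: 2.0783
  Mining: 1.6404
  Textiles: 1.7036
  Healthcare: 1.8110
  Services: 1.7199

Transport (2.0783)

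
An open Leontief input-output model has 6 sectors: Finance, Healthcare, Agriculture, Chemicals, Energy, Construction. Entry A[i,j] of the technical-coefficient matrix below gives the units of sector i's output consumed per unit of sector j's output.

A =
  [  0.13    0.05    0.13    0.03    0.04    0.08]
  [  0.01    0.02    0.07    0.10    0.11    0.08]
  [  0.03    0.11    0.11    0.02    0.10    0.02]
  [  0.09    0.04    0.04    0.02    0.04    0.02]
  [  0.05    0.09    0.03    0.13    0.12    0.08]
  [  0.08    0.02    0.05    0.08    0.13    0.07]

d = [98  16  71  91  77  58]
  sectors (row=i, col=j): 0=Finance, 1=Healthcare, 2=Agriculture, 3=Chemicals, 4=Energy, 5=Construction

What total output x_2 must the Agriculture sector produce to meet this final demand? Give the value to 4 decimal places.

113.1196

Form M = I − A:
  [  0.87   -0.05   -0.13   -0.03   -0.04   -0.08]
  [ -0.01    0.98   -0.07   -0.10   -0.11   -0.08]
  [ -0.03   -0.11    0.89   -0.02   -0.10   -0.02]
  [ -0.09   -0.04   -0.04    0.98   -0.04   -0.02]
  [ -0.05   -0.09   -0.03   -0.13    0.88   -0.08]
  [ -0.08   -0.02   -0.05   -0.08   -0.13    0.93]
Leontief inverse L = M⁻¹:
  [  1.1829    0.0979    0.1946    0.0750    0.1101    0.1254]
  [  0.0513    1.0592    0.1095    0.1440    0.1708    0.1157]
  [  0.0636    0.1522    1.1568    0.0678    0.1652    0.0591]
  [  0.1203    0.0652    0.0749    1.0462    0.0766    0.0467]
  [  0.1043    0.1345    0.0818    0.1876    1.1948    0.1291]
  [  0.1312    0.0638    0.0992    0.1294    0.1956    1.1138]
Total output x = L · d:
  x_0 = 1.1829·98 + 0.0979·16 + 0.1946·71 + 0.0750·91 + 0.1101·77 + 0.1254·58 = 153.8837
  x_1 = 0.0513·98 + 1.0592·16 + 0.1095·71 + 0.1440·91 + 0.1708·77 + 0.1157·58 = 62.7183
  x_2 = 0.0636·98 + 0.1522·16 + 1.1568·71 + 0.0678·91 + 0.1652·77 + 0.0591·58 = 113.1196
  x_3 = 0.1203·98 + 0.0652·16 + 0.0749·71 + 1.0462·91 + 0.0766·77 + 0.0467·58 = 121.9592
  x_4 = 0.1043·98 + 0.1345·16 + 0.0818·71 + 0.1876·91 + 1.1948·77 + 0.1291·58 = 134.7454
  x_5 = 0.1312·98 + 0.0638·16 + 0.0992·71 + 0.1294·91 + 0.1956·77 + 1.1138·58 = 112.3599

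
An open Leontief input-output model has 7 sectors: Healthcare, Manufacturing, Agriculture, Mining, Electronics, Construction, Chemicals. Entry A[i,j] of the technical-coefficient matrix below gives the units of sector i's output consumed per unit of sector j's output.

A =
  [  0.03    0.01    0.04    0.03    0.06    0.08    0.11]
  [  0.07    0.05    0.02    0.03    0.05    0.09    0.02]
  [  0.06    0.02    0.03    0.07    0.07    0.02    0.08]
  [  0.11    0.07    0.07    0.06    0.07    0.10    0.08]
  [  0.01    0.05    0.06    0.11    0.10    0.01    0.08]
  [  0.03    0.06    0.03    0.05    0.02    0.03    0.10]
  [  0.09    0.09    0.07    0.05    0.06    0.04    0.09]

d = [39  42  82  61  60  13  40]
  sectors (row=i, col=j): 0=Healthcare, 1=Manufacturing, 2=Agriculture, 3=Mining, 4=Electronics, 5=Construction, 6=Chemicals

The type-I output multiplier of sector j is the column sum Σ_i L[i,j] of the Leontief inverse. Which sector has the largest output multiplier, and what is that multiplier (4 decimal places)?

Chemicals (1.9517)

Form M = I − A:
  [  0.97   -0.01   -0.04   -0.03   -0.06   -0.08   -0.11]
  [ -0.07    0.95   -0.02   -0.03   -0.05   -0.09   -0.02]
  [ -0.06   -0.02    0.97   -0.07   -0.07   -0.02   -0.08]
  [ -0.11   -0.07   -0.07    0.94   -0.07   -0.10   -0.08]
  [ -0.01   -0.05   -0.06   -0.11    0.90   -0.01   -0.08]
  [ -0.03   -0.06   -0.03   -0.05   -0.02    0.97   -0.10]
  [ -0.09   -0.09   -0.07   -0.05   -0.06   -0.04    0.91]
Leontief inverse L = M⁻¹:
  [  1.0655    0.0449    0.0707    0.0665    0.0974    0.1081    0.1623]
  [  0.0978    1.0769    0.0439    0.0600    0.0814    0.1186    0.0648]
  [  0.0964    0.0527    1.0615    0.1064    0.1101    0.0522    0.1309]
  [  0.1621    0.1170    0.1131    1.1123    0.1264    0.1490    0.1574]
  [  0.0565    0.0908    0.0981    0.1565    1.1500    0.0488    0.1377]
  [  0.0657    0.0911    0.0567    0.0795    0.0531    1.0606    0.1431]
  [  0.1380    0.1314    0.1082    0.0956    0.1113    0.0845    1.1554]
Total output x = L · d:
  x_0 = 1.0655·39 + 0.0449·42 + 0.0707·82 + 0.0665·61 + 0.0974·60 + 0.1081·13 + 0.1623·40 = 67.0391
  x_1 = 0.0978·39 + 1.0769·42 + 0.0439·82 + 0.0600·61 + 0.0814·60 + 0.1186·13 + 0.0648·40 = 65.3279
  x_2 = 0.0964·39 + 0.0527·42 + 1.0615·82 + 0.1064·61 + 0.1101·60 + 0.0522·13 + 0.1309·40 = 112.0344
  x_3 = 0.1621·39 + 0.1170·42 + 0.1131·82 + 1.1123·61 + 0.1264·60 + 0.1490·13 + 0.1574·40 = 104.1798
  x_4 = 0.0565·39 + 0.0908·42 + 0.0981·82 + 0.1565·61 + 1.1500·60 + 0.0488·13 + 0.1377·40 = 98.7470
  x_5 = 0.0657·39 + 0.0911·42 + 0.0567·82 + 0.0795·61 + 0.0531·60 + 1.0606·13 + 0.1431·40 = 38.5933
  x_6 = 0.1380·39 + 0.1314·42 + 0.1082·82 + 0.0956·61 + 0.1113·60 + 0.0845·13 + 1.1554·40 = 79.5967
Output multipliers (column sums of L):
  Healthcare: 1.6820
  Manufacturing: 1.6049
  Agriculture: 1.5524
  Mining: 1.6768
  Electronics: 1.7297
  Construction: 1.6217
  Chemicals: 1.9517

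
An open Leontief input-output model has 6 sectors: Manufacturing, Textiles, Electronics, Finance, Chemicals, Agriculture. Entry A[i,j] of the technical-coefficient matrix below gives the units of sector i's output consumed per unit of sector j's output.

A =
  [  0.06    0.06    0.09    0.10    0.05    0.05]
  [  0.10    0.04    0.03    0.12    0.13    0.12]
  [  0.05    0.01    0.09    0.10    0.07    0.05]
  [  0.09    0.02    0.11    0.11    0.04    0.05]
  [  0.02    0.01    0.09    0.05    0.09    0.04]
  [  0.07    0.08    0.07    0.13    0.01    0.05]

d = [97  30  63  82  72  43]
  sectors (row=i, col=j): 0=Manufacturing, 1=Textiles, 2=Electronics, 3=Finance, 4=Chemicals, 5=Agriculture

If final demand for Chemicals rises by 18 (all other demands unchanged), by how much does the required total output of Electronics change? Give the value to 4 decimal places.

Form M = I − A:
  [  0.94   -0.06   -0.09   -0.10   -0.05   -0.05]
  [ -0.10    0.96   -0.03   -0.12   -0.13   -0.12]
  [ -0.05   -0.01    0.91   -0.10   -0.07   -0.05]
  [ -0.09   -0.02   -0.11    0.89   -0.04   -0.05]
  [ -0.02   -0.01   -0.09   -0.05    0.91   -0.04]
  [ -0.07   -0.08   -0.07   -0.13   -0.01    0.95]
Leontief inverse L = M⁻¹:
  [  1.1054    0.0826    0.1486    0.1703    0.0924    0.0893]
  [  0.1562    1.0728    0.1069    0.2089    0.1811    0.1680]
  [  0.0875    0.0286    1.1445    0.1600    0.1049    0.0813]
  [  0.1350    0.0429    0.1721    1.1811    0.0797    0.0871]
  [  0.0474    0.0234    0.1328    0.0958    1.1200    0.0646]
  [  0.1200    0.1047    0.1292    0.2046    0.0525    1.0919]
Total output x = L · d:
  x_0 = 1.1054·97 + 0.0826·30 + 0.1486·63 + 0.1703·82 + 0.0924·72 + 0.0893·43 = 143.5283
  x_1 = 0.1562·97 + 1.0728·30 + 0.1069·63 + 0.2089·82 + 0.1811·72 + 0.1680·43 = 91.4587
  x_2 = 0.0875·97 + 0.0286·30 + 1.1445·63 + 0.1600·82 + 0.1049·72 + 0.0813·43 = 105.6187
  x_3 = 0.1350·97 + 0.0429·30 + 0.1721·63 + 1.1811·82 + 0.0797·72 + 0.0871·43 = 131.5544
  x_4 = 0.0474·97 + 0.0234·30 + 0.1328·63 + 0.0958·82 + 1.1200·72 + 0.0646·43 = 104.9294
  x_5 = 0.1200·97 + 0.1047·30 + 0.1292·63 + 0.2046·82 + 0.0525·72 + 1.0919·43 = 90.4298
Δx_2 = L[2,4] · Δd_4 = 0.1049 · 18 = 1.8875

1.8875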